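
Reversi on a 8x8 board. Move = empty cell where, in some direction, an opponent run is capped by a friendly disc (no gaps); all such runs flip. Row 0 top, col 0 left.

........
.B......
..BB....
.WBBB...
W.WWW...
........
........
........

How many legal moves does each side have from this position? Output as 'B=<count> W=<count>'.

-- B to move --
(2,0): no bracket -> illegal
(2,1): no bracket -> illegal
(3,0): flips 1 -> legal
(3,5): no bracket -> illegal
(4,1): no bracket -> illegal
(4,5): no bracket -> illegal
(5,0): no bracket -> illegal
(5,1): flips 1 -> legal
(5,2): flips 2 -> legal
(5,3): flips 1 -> legal
(5,4): flips 2 -> legal
(5,5): flips 1 -> legal
B mobility = 6
-- W to move --
(0,0): flips 3 -> legal
(0,1): no bracket -> illegal
(0,2): no bracket -> illegal
(1,0): no bracket -> illegal
(1,2): flips 2 -> legal
(1,3): flips 3 -> legal
(1,4): no bracket -> illegal
(2,0): no bracket -> illegal
(2,1): flips 1 -> legal
(2,4): flips 2 -> legal
(2,5): flips 1 -> legal
(3,5): flips 3 -> legal
(4,1): no bracket -> illegal
(4,5): no bracket -> illegal
W mobility = 7

Answer: B=6 W=7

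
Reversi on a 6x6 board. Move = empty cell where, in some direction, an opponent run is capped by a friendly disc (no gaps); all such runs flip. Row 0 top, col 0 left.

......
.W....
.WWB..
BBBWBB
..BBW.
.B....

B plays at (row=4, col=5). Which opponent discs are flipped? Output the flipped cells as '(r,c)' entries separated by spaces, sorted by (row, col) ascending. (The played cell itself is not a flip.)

Dir NW: first cell 'B' (not opp) -> no flip
Dir N: first cell 'B' (not opp) -> no flip
Dir NE: edge -> no flip
Dir W: opp run (4,4) capped by B -> flip
Dir E: edge -> no flip
Dir SW: first cell '.' (not opp) -> no flip
Dir S: first cell '.' (not opp) -> no flip
Dir SE: edge -> no flip

Answer: (4,4)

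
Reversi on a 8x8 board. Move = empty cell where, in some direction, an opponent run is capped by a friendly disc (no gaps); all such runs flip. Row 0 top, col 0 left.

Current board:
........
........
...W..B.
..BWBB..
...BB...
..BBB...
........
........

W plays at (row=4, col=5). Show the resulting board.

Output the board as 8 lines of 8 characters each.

Answer: ........
........
...W..B.
..BWWB..
...BBW..
..BBB...
........
........

Derivation:
Place W at (4,5); scan 8 dirs for brackets.
Dir NW: opp run (3,4) capped by W -> flip
Dir N: opp run (3,5), next='.' -> no flip
Dir NE: first cell '.' (not opp) -> no flip
Dir W: opp run (4,4) (4,3), next='.' -> no flip
Dir E: first cell '.' (not opp) -> no flip
Dir SW: opp run (5,4), next='.' -> no flip
Dir S: first cell '.' (not opp) -> no flip
Dir SE: first cell '.' (not opp) -> no flip
All flips: (3,4)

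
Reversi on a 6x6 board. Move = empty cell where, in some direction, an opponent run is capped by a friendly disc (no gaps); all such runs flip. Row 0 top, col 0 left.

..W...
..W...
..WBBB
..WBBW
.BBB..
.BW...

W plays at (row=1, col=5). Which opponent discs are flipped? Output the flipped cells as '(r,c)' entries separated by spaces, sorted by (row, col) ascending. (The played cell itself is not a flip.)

Dir NW: first cell '.' (not opp) -> no flip
Dir N: first cell '.' (not opp) -> no flip
Dir NE: edge -> no flip
Dir W: first cell '.' (not opp) -> no flip
Dir E: edge -> no flip
Dir SW: opp run (2,4) (3,3) (4,2) (5,1), next=edge -> no flip
Dir S: opp run (2,5) capped by W -> flip
Dir SE: edge -> no flip

Answer: (2,5)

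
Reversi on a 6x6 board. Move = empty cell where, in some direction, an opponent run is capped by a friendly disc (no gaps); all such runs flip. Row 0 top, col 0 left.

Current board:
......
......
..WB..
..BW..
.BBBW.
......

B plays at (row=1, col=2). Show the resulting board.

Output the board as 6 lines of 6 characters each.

Place B at (1,2); scan 8 dirs for brackets.
Dir NW: first cell '.' (not opp) -> no flip
Dir N: first cell '.' (not opp) -> no flip
Dir NE: first cell '.' (not opp) -> no flip
Dir W: first cell '.' (not opp) -> no flip
Dir E: first cell '.' (not opp) -> no flip
Dir SW: first cell '.' (not opp) -> no flip
Dir S: opp run (2,2) capped by B -> flip
Dir SE: first cell 'B' (not opp) -> no flip
All flips: (2,2)

Answer: ......
..B...
..BB..
..BW..
.BBBW.
......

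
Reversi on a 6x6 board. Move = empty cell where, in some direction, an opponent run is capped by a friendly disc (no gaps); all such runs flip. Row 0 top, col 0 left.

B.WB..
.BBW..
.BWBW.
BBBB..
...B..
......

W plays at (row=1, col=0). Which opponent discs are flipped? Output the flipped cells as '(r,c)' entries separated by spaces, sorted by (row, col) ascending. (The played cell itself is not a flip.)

Dir NW: edge -> no flip
Dir N: opp run (0,0), next=edge -> no flip
Dir NE: first cell '.' (not opp) -> no flip
Dir W: edge -> no flip
Dir E: opp run (1,1) (1,2) capped by W -> flip
Dir SW: edge -> no flip
Dir S: first cell '.' (not opp) -> no flip
Dir SE: opp run (2,1) (3,2) (4,3), next='.' -> no flip

Answer: (1,1) (1,2)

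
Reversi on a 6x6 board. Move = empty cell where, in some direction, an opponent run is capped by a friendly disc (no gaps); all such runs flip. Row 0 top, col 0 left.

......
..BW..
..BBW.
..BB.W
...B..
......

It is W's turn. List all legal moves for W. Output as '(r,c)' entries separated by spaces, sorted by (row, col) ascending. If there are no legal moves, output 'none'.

Answer: (1,1) (2,1) (3,1) (4,2) (5,3)

Derivation:
(0,1): no bracket -> illegal
(0,2): no bracket -> illegal
(0,3): no bracket -> illegal
(1,1): flips 1 -> legal
(1,4): no bracket -> illegal
(2,1): flips 2 -> legal
(3,1): flips 1 -> legal
(3,4): no bracket -> illegal
(4,1): no bracket -> illegal
(4,2): flips 1 -> legal
(4,4): no bracket -> illegal
(5,2): no bracket -> illegal
(5,3): flips 3 -> legal
(5,4): no bracket -> illegal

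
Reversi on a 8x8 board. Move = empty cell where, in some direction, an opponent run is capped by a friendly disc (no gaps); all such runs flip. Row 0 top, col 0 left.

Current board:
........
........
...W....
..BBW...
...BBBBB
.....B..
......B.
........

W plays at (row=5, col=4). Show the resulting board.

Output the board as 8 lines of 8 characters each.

Place W at (5,4); scan 8 dirs for brackets.
Dir NW: opp run (4,3) (3,2), next='.' -> no flip
Dir N: opp run (4,4) capped by W -> flip
Dir NE: opp run (4,5), next='.' -> no flip
Dir W: first cell '.' (not opp) -> no flip
Dir E: opp run (5,5), next='.' -> no flip
Dir SW: first cell '.' (not opp) -> no flip
Dir S: first cell '.' (not opp) -> no flip
Dir SE: first cell '.' (not opp) -> no flip
All flips: (4,4)

Answer: ........
........
...W....
..BBW...
...BWBBB
....WB..
......B.
........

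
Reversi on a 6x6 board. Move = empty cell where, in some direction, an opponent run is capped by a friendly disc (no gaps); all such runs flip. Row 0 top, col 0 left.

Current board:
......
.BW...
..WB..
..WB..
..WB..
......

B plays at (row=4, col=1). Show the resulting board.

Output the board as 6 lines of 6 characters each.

Place B at (4,1); scan 8 dirs for brackets.
Dir NW: first cell '.' (not opp) -> no flip
Dir N: first cell '.' (not opp) -> no flip
Dir NE: opp run (3,2) capped by B -> flip
Dir W: first cell '.' (not opp) -> no flip
Dir E: opp run (4,2) capped by B -> flip
Dir SW: first cell '.' (not opp) -> no flip
Dir S: first cell '.' (not opp) -> no flip
Dir SE: first cell '.' (not opp) -> no flip
All flips: (3,2) (4,2)

Answer: ......
.BW...
..WB..
..BB..
.BBB..
......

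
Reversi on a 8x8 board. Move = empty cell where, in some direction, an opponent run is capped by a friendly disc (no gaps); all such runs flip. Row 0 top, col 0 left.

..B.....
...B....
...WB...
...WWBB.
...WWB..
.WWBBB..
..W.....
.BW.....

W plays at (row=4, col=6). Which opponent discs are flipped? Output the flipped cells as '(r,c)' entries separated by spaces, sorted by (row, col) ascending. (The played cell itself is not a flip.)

Dir NW: opp run (3,5) (2,4) (1,3) (0,2), next=edge -> no flip
Dir N: opp run (3,6), next='.' -> no flip
Dir NE: first cell '.' (not opp) -> no flip
Dir W: opp run (4,5) capped by W -> flip
Dir E: first cell '.' (not opp) -> no flip
Dir SW: opp run (5,5), next='.' -> no flip
Dir S: first cell '.' (not opp) -> no flip
Dir SE: first cell '.' (not opp) -> no flip

Answer: (4,5)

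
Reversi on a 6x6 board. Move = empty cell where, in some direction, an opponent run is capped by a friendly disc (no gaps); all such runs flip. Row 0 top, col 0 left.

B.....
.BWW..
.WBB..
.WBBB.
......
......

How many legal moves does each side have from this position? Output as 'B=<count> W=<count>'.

-- B to move --
(0,1): flips 1 -> legal
(0,2): flips 1 -> legal
(0,3): flips 1 -> legal
(0,4): flips 1 -> legal
(1,0): flips 1 -> legal
(1,4): flips 2 -> legal
(2,0): flips 1 -> legal
(2,4): no bracket -> illegal
(3,0): flips 1 -> legal
(4,0): flips 1 -> legal
(4,1): flips 2 -> legal
(4,2): no bracket -> illegal
B mobility = 10
-- W to move --
(0,1): flips 1 -> legal
(0,2): no bracket -> illegal
(1,0): flips 1 -> legal
(1,4): no bracket -> illegal
(2,0): no bracket -> illegal
(2,4): flips 2 -> legal
(2,5): no bracket -> illegal
(3,5): flips 3 -> legal
(4,1): no bracket -> illegal
(4,2): flips 2 -> legal
(4,3): flips 3 -> legal
(4,4): no bracket -> illegal
(4,5): flips 2 -> legal
W mobility = 7

Answer: B=10 W=7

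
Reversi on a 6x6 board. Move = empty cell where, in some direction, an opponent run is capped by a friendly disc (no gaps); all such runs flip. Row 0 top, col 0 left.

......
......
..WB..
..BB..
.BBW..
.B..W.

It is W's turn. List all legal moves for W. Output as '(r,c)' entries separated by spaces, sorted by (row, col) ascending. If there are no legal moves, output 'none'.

Answer: (1,3) (2,1) (2,4) (4,0) (4,4) (5,2)

Derivation:
(1,2): no bracket -> illegal
(1,3): flips 2 -> legal
(1,4): no bracket -> illegal
(2,1): flips 1 -> legal
(2,4): flips 1 -> legal
(3,0): no bracket -> illegal
(3,1): no bracket -> illegal
(3,4): no bracket -> illegal
(4,0): flips 2 -> legal
(4,4): flips 1 -> legal
(5,0): no bracket -> illegal
(5,2): flips 2 -> legal
(5,3): no bracket -> illegal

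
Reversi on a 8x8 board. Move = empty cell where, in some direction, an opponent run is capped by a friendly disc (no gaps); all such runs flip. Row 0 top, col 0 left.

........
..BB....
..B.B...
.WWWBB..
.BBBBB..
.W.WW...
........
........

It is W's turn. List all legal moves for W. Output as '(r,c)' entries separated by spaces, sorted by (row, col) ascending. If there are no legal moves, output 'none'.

(0,1): no bracket -> illegal
(0,2): flips 2 -> legal
(0,3): no bracket -> illegal
(0,4): flips 2 -> legal
(1,1): flips 1 -> legal
(1,4): flips 3 -> legal
(1,5): flips 1 -> legal
(2,1): no bracket -> illegal
(2,3): no bracket -> illegal
(2,5): no bracket -> illegal
(2,6): flips 2 -> legal
(3,0): no bracket -> illegal
(3,6): flips 3 -> legal
(4,0): no bracket -> illegal
(4,6): no bracket -> illegal
(5,0): flips 1 -> legal
(5,2): flips 1 -> legal
(5,5): flips 1 -> legal
(5,6): no bracket -> illegal

Answer: (0,2) (0,4) (1,1) (1,4) (1,5) (2,6) (3,6) (5,0) (5,2) (5,5)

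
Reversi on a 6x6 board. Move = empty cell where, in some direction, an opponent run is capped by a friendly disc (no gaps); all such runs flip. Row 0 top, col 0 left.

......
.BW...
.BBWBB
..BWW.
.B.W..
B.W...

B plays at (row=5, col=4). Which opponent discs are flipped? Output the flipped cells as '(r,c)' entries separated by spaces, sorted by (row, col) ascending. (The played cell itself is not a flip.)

Answer: (4,3)

Derivation:
Dir NW: opp run (4,3) capped by B -> flip
Dir N: first cell '.' (not opp) -> no flip
Dir NE: first cell '.' (not opp) -> no flip
Dir W: first cell '.' (not opp) -> no flip
Dir E: first cell '.' (not opp) -> no flip
Dir SW: edge -> no flip
Dir S: edge -> no flip
Dir SE: edge -> no flip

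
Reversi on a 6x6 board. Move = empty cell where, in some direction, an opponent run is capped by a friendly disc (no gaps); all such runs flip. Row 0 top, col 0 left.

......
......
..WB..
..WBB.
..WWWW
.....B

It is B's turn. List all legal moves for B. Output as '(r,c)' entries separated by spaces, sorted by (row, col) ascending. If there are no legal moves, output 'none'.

(1,1): flips 1 -> legal
(1,2): no bracket -> illegal
(1,3): no bracket -> illegal
(2,1): flips 1 -> legal
(3,1): flips 1 -> legal
(3,5): flips 1 -> legal
(4,1): flips 1 -> legal
(5,1): flips 1 -> legal
(5,2): flips 1 -> legal
(5,3): flips 1 -> legal
(5,4): flips 1 -> legal

Answer: (1,1) (2,1) (3,1) (3,5) (4,1) (5,1) (5,2) (5,3) (5,4)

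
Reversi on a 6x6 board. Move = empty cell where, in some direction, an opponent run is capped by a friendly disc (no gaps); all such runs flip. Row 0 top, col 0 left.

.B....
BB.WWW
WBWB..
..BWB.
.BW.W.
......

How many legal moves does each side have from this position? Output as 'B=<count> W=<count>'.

-- B to move --
(0,2): no bracket -> illegal
(0,3): flips 1 -> legal
(0,4): no bracket -> illegal
(0,5): flips 1 -> legal
(1,2): flips 1 -> legal
(2,4): no bracket -> illegal
(2,5): no bracket -> illegal
(3,0): flips 1 -> legal
(3,1): no bracket -> illegal
(3,5): no bracket -> illegal
(4,3): flips 2 -> legal
(4,5): no bracket -> illegal
(5,1): no bracket -> illegal
(5,2): flips 1 -> legal
(5,3): no bracket -> illegal
(5,4): flips 1 -> legal
(5,5): flips 3 -> legal
B mobility = 8
-- W to move --
(0,0): flips 2 -> legal
(0,2): flips 1 -> legal
(1,2): no bracket -> illegal
(2,4): flips 2 -> legal
(2,5): no bracket -> illegal
(3,0): no bracket -> illegal
(3,1): flips 1 -> legal
(3,5): flips 1 -> legal
(4,0): flips 1 -> legal
(4,3): no bracket -> illegal
(4,5): no bracket -> illegal
(5,0): flips 3 -> legal
(5,1): no bracket -> illegal
(5,2): no bracket -> illegal
W mobility = 7

Answer: B=8 W=7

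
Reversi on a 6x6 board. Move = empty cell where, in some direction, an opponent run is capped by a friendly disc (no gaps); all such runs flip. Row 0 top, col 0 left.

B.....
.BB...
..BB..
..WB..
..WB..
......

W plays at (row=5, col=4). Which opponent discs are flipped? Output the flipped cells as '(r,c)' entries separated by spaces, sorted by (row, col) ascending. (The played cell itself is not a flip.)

Dir NW: opp run (4,3) capped by W -> flip
Dir N: first cell '.' (not opp) -> no flip
Dir NE: first cell '.' (not opp) -> no flip
Dir W: first cell '.' (not opp) -> no flip
Dir E: first cell '.' (not opp) -> no flip
Dir SW: edge -> no flip
Dir S: edge -> no flip
Dir SE: edge -> no flip

Answer: (4,3)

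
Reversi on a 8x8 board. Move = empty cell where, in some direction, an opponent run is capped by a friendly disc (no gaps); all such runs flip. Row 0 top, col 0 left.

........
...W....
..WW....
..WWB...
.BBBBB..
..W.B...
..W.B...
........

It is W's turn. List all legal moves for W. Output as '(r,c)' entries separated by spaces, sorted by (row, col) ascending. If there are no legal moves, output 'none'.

Answer: (2,5) (3,0) (3,5) (5,0) (5,1) (5,3) (5,5) (5,6) (6,5)

Derivation:
(2,4): no bracket -> illegal
(2,5): flips 2 -> legal
(3,0): flips 1 -> legal
(3,1): no bracket -> illegal
(3,5): flips 1 -> legal
(3,6): no bracket -> illegal
(4,0): no bracket -> illegal
(4,6): no bracket -> illegal
(5,0): flips 1 -> legal
(5,1): flips 1 -> legal
(5,3): flips 1 -> legal
(5,5): flips 1 -> legal
(5,6): flips 2 -> legal
(6,3): no bracket -> illegal
(6,5): flips 2 -> legal
(7,3): no bracket -> illegal
(7,4): no bracket -> illegal
(7,5): no bracket -> illegal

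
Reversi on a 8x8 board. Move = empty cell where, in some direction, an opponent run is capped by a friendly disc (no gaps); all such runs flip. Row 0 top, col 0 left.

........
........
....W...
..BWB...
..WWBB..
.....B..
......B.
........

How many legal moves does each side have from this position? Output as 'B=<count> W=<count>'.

-- B to move --
(1,3): no bracket -> illegal
(1,4): flips 1 -> legal
(1,5): no bracket -> illegal
(2,2): flips 1 -> legal
(2,3): no bracket -> illegal
(2,5): no bracket -> illegal
(3,1): no bracket -> illegal
(3,5): no bracket -> illegal
(4,1): flips 2 -> legal
(5,1): no bracket -> illegal
(5,2): flips 2 -> legal
(5,3): no bracket -> illegal
(5,4): flips 1 -> legal
B mobility = 5
-- W to move --
(2,1): flips 1 -> legal
(2,2): flips 1 -> legal
(2,3): no bracket -> illegal
(2,5): flips 1 -> legal
(3,1): flips 1 -> legal
(3,5): flips 1 -> legal
(3,6): no bracket -> illegal
(4,1): no bracket -> illegal
(4,6): flips 2 -> legal
(5,3): no bracket -> illegal
(5,4): flips 2 -> legal
(5,6): no bracket -> illegal
(5,7): no bracket -> illegal
(6,4): no bracket -> illegal
(6,5): no bracket -> illegal
(6,7): no bracket -> illegal
(7,5): no bracket -> illegal
(7,6): no bracket -> illegal
(7,7): flips 3 -> legal
W mobility = 8

Answer: B=5 W=8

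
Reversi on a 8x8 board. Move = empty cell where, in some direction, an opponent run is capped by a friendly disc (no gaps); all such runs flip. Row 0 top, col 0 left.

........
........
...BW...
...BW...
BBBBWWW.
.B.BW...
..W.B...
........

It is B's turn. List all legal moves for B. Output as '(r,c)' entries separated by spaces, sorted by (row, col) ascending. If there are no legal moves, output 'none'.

(1,3): no bracket -> illegal
(1,4): flips 4 -> legal
(1,5): flips 1 -> legal
(2,5): flips 2 -> legal
(3,5): flips 2 -> legal
(3,6): no bracket -> illegal
(3,7): no bracket -> illegal
(4,7): flips 3 -> legal
(5,2): no bracket -> illegal
(5,5): flips 2 -> legal
(5,6): flips 2 -> legal
(5,7): no bracket -> illegal
(6,1): no bracket -> illegal
(6,3): no bracket -> illegal
(6,5): flips 1 -> legal
(7,1): flips 1 -> legal
(7,2): no bracket -> illegal
(7,3): flips 1 -> legal

Answer: (1,4) (1,5) (2,5) (3,5) (4,7) (5,5) (5,6) (6,5) (7,1) (7,3)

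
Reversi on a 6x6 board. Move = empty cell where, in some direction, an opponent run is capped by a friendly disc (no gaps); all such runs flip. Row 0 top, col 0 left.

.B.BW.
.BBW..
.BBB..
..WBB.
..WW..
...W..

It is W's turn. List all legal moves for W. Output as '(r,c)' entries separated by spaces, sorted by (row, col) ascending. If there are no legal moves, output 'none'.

Answer: (0,2) (1,0) (1,4) (2,4) (2,5) (3,1) (3,5)

Derivation:
(0,0): no bracket -> illegal
(0,2): flips 3 -> legal
(1,0): flips 3 -> legal
(1,4): flips 1 -> legal
(2,0): no bracket -> illegal
(2,4): flips 1 -> legal
(2,5): flips 1 -> legal
(3,0): no bracket -> illegal
(3,1): flips 1 -> legal
(3,5): flips 2 -> legal
(4,4): no bracket -> illegal
(4,5): no bracket -> illegal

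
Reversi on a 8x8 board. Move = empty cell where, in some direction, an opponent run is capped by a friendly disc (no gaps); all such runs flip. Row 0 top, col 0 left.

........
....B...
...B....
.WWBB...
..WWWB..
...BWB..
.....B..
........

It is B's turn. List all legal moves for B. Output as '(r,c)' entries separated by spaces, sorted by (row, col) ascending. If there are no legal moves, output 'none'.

Answer: (2,0) (2,1) (3,0) (3,5) (4,1) (5,1) (5,2) (6,3) (6,4)

Derivation:
(2,0): flips 2 -> legal
(2,1): flips 3 -> legal
(2,2): no bracket -> illegal
(3,0): flips 2 -> legal
(3,5): flips 1 -> legal
(4,0): no bracket -> illegal
(4,1): flips 4 -> legal
(5,1): flips 1 -> legal
(5,2): flips 1 -> legal
(6,3): flips 1 -> legal
(6,4): flips 2 -> legal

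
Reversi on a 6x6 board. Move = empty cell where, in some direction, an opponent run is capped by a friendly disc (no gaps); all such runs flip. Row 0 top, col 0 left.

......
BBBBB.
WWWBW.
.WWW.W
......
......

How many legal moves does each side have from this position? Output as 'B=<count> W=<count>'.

Answer: B=8 W=6

Derivation:
-- B to move --
(1,5): no bracket -> illegal
(2,5): flips 1 -> legal
(3,0): flips 2 -> legal
(3,4): flips 1 -> legal
(4,0): flips 2 -> legal
(4,1): flips 3 -> legal
(4,2): flips 2 -> legal
(4,3): flips 3 -> legal
(4,4): flips 2 -> legal
(4,5): no bracket -> illegal
B mobility = 8
-- W to move --
(0,0): flips 2 -> legal
(0,1): flips 1 -> legal
(0,2): flips 3 -> legal
(0,3): flips 3 -> legal
(0,4): flips 2 -> legal
(0,5): flips 2 -> legal
(1,5): no bracket -> illegal
(2,5): no bracket -> illegal
(3,4): no bracket -> illegal
W mobility = 6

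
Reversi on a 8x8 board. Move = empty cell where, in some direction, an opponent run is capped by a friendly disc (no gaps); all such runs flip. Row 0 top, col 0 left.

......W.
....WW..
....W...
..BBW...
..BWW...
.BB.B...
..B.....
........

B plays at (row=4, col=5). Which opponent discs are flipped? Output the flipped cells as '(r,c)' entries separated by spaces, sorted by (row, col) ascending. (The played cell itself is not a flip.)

Dir NW: opp run (3,4), next='.' -> no flip
Dir N: first cell '.' (not opp) -> no flip
Dir NE: first cell '.' (not opp) -> no flip
Dir W: opp run (4,4) (4,3) capped by B -> flip
Dir E: first cell '.' (not opp) -> no flip
Dir SW: first cell 'B' (not opp) -> no flip
Dir S: first cell '.' (not opp) -> no flip
Dir SE: first cell '.' (not opp) -> no flip

Answer: (4,3) (4,4)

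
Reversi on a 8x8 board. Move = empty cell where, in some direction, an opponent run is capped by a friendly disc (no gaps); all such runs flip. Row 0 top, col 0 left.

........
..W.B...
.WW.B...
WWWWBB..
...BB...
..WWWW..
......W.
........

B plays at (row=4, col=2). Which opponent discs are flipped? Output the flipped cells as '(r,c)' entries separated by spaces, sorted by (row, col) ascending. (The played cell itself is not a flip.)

Dir NW: opp run (3,1), next='.' -> no flip
Dir N: opp run (3,2) (2,2) (1,2), next='.' -> no flip
Dir NE: opp run (3,3) capped by B -> flip
Dir W: first cell '.' (not opp) -> no flip
Dir E: first cell 'B' (not opp) -> no flip
Dir SW: first cell '.' (not opp) -> no flip
Dir S: opp run (5,2), next='.' -> no flip
Dir SE: opp run (5,3), next='.' -> no flip

Answer: (3,3)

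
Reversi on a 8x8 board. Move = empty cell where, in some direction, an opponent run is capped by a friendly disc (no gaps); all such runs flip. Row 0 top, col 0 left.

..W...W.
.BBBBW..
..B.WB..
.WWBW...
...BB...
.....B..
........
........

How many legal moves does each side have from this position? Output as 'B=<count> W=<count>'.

-- B to move --
(0,1): no bracket -> illegal
(0,3): no bracket -> illegal
(0,4): no bracket -> illegal
(0,5): flips 1 -> legal
(0,7): no bracket -> illegal
(1,6): flips 1 -> legal
(1,7): no bracket -> illegal
(2,0): no bracket -> illegal
(2,1): flips 1 -> legal
(2,3): flips 1 -> legal
(2,6): no bracket -> illegal
(3,0): flips 2 -> legal
(3,5): flips 2 -> legal
(4,0): flips 1 -> legal
(4,1): no bracket -> illegal
(4,2): flips 1 -> legal
(4,5): no bracket -> illegal
B mobility = 8
-- W to move --
(0,0): no bracket -> illegal
(0,1): no bracket -> illegal
(0,3): no bracket -> illegal
(0,4): flips 3 -> legal
(0,5): no bracket -> illegal
(1,0): flips 4 -> legal
(1,6): flips 1 -> legal
(2,0): flips 1 -> legal
(2,1): no bracket -> illegal
(2,3): no bracket -> illegal
(2,6): flips 1 -> legal
(3,5): flips 1 -> legal
(3,6): no bracket -> illegal
(4,2): flips 1 -> legal
(4,5): no bracket -> illegal
(4,6): no bracket -> illegal
(5,2): flips 1 -> legal
(5,3): no bracket -> illegal
(5,4): flips 2 -> legal
(5,6): no bracket -> illegal
(6,4): no bracket -> illegal
(6,5): no bracket -> illegal
(6,6): no bracket -> illegal
W mobility = 9

Answer: B=8 W=9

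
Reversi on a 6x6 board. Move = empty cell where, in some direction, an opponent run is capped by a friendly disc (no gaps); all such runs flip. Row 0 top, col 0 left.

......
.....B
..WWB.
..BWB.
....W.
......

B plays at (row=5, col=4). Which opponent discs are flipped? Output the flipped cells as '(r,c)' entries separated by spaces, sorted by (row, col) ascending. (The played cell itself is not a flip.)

Answer: (4,4)

Derivation:
Dir NW: first cell '.' (not opp) -> no flip
Dir N: opp run (4,4) capped by B -> flip
Dir NE: first cell '.' (not opp) -> no flip
Dir W: first cell '.' (not opp) -> no flip
Dir E: first cell '.' (not opp) -> no flip
Dir SW: edge -> no flip
Dir S: edge -> no flip
Dir SE: edge -> no flip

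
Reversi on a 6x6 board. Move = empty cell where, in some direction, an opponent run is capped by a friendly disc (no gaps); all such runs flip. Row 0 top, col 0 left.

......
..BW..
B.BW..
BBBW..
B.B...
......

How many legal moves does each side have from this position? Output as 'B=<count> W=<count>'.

-- B to move --
(0,2): no bracket -> illegal
(0,3): no bracket -> illegal
(0,4): flips 1 -> legal
(1,4): flips 2 -> legal
(2,4): flips 2 -> legal
(3,4): flips 2 -> legal
(4,3): no bracket -> illegal
(4,4): flips 1 -> legal
B mobility = 5
-- W to move --
(0,1): flips 1 -> legal
(0,2): no bracket -> illegal
(0,3): no bracket -> illegal
(1,0): no bracket -> illegal
(1,1): flips 2 -> legal
(2,1): flips 1 -> legal
(4,1): flips 1 -> legal
(4,3): no bracket -> illegal
(5,0): no bracket -> illegal
(5,1): flips 1 -> legal
(5,2): no bracket -> illegal
(5,3): no bracket -> illegal
W mobility = 5

Answer: B=5 W=5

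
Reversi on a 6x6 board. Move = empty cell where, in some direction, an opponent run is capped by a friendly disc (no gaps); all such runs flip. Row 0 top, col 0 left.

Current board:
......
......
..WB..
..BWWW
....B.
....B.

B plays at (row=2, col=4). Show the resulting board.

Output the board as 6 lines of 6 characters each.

Answer: ......
......
..WBB.
..BWBW
....B.
....B.

Derivation:
Place B at (2,4); scan 8 dirs for brackets.
Dir NW: first cell '.' (not opp) -> no flip
Dir N: first cell '.' (not opp) -> no flip
Dir NE: first cell '.' (not opp) -> no flip
Dir W: first cell 'B' (not opp) -> no flip
Dir E: first cell '.' (not opp) -> no flip
Dir SW: opp run (3,3), next='.' -> no flip
Dir S: opp run (3,4) capped by B -> flip
Dir SE: opp run (3,5), next=edge -> no flip
All flips: (3,4)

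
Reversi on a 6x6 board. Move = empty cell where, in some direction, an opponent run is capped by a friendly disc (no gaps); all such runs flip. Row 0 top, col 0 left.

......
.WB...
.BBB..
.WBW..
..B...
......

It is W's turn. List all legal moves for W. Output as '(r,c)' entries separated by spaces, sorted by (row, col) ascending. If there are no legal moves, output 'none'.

(0,1): no bracket -> illegal
(0,2): no bracket -> illegal
(0,3): no bracket -> illegal
(1,0): no bracket -> illegal
(1,3): flips 3 -> legal
(1,4): no bracket -> illegal
(2,0): no bracket -> illegal
(2,4): no bracket -> illegal
(3,0): no bracket -> illegal
(3,4): no bracket -> illegal
(4,1): no bracket -> illegal
(4,3): no bracket -> illegal
(5,1): flips 1 -> legal
(5,2): no bracket -> illegal
(5,3): flips 1 -> legal

Answer: (1,3) (5,1) (5,3)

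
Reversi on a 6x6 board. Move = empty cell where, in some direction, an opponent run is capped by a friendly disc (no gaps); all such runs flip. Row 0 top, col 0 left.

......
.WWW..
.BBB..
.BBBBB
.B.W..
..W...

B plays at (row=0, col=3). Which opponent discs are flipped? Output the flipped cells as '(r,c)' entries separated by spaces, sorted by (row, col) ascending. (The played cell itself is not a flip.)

Dir NW: edge -> no flip
Dir N: edge -> no flip
Dir NE: edge -> no flip
Dir W: first cell '.' (not opp) -> no flip
Dir E: first cell '.' (not opp) -> no flip
Dir SW: opp run (1,2) capped by B -> flip
Dir S: opp run (1,3) capped by B -> flip
Dir SE: first cell '.' (not opp) -> no flip

Answer: (1,2) (1,3)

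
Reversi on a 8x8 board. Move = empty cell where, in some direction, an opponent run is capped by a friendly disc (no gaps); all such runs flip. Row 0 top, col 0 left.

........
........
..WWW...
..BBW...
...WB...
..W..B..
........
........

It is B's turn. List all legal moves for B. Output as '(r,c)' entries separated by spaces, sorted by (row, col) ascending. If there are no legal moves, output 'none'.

(1,1): flips 1 -> legal
(1,2): flips 1 -> legal
(1,3): flips 1 -> legal
(1,4): flips 3 -> legal
(1,5): flips 1 -> legal
(2,1): no bracket -> illegal
(2,5): no bracket -> illegal
(3,1): no bracket -> illegal
(3,5): flips 1 -> legal
(4,1): no bracket -> illegal
(4,2): flips 1 -> legal
(4,5): no bracket -> illegal
(5,1): no bracket -> illegal
(5,3): flips 1 -> legal
(5,4): flips 1 -> legal
(6,1): no bracket -> illegal
(6,2): no bracket -> illegal
(6,3): no bracket -> illegal

Answer: (1,1) (1,2) (1,3) (1,4) (1,5) (3,5) (4,2) (5,3) (5,4)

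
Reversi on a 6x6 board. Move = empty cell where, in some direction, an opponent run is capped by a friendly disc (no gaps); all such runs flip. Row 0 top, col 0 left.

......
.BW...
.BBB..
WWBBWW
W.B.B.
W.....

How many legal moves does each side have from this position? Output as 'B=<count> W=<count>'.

Answer: B=8 W=6

Derivation:
-- B to move --
(0,1): flips 1 -> legal
(0,2): flips 1 -> legal
(0,3): flips 1 -> legal
(1,3): flips 1 -> legal
(2,0): flips 1 -> legal
(2,4): flips 1 -> legal
(2,5): no bracket -> illegal
(4,1): flips 1 -> legal
(4,3): no bracket -> illegal
(4,5): flips 1 -> legal
(5,1): no bracket -> illegal
B mobility = 8
-- W to move --
(0,0): no bracket -> illegal
(0,1): flips 2 -> legal
(0,2): no bracket -> illegal
(1,0): flips 1 -> legal
(1,3): flips 1 -> legal
(1,4): no bracket -> illegal
(2,0): no bracket -> illegal
(2,4): no bracket -> illegal
(4,1): no bracket -> illegal
(4,3): no bracket -> illegal
(4,5): no bracket -> illegal
(5,1): no bracket -> illegal
(5,2): flips 3 -> legal
(5,3): flips 2 -> legal
(5,4): flips 1 -> legal
(5,5): no bracket -> illegal
W mobility = 6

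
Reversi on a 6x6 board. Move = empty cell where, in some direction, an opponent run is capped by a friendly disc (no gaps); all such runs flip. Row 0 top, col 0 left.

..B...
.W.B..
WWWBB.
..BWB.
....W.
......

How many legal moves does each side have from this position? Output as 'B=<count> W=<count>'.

-- B to move --
(0,0): no bracket -> illegal
(0,1): no bracket -> illegal
(1,0): flips 1 -> legal
(1,2): flips 1 -> legal
(3,0): no bracket -> illegal
(3,1): flips 1 -> legal
(3,5): no bracket -> illegal
(4,2): flips 1 -> legal
(4,3): flips 1 -> legal
(4,5): no bracket -> illegal
(5,3): no bracket -> illegal
(5,4): flips 1 -> legal
(5,5): no bracket -> illegal
B mobility = 6
-- W to move --
(0,1): no bracket -> illegal
(0,3): flips 2 -> legal
(0,4): flips 1 -> legal
(1,2): no bracket -> illegal
(1,4): flips 2 -> legal
(1,5): flips 1 -> legal
(2,5): flips 2 -> legal
(3,1): flips 1 -> legal
(3,5): flips 1 -> legal
(4,1): no bracket -> illegal
(4,2): flips 1 -> legal
(4,3): flips 1 -> legal
(4,5): no bracket -> illegal
W mobility = 9

Answer: B=6 W=9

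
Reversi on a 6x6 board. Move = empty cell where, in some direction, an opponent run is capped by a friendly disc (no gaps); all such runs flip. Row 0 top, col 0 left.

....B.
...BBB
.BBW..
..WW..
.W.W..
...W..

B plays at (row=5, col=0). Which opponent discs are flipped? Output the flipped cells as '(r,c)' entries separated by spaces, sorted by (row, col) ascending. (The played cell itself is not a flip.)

Dir NW: edge -> no flip
Dir N: first cell '.' (not opp) -> no flip
Dir NE: opp run (4,1) (3,2) (2,3) capped by B -> flip
Dir W: edge -> no flip
Dir E: first cell '.' (not opp) -> no flip
Dir SW: edge -> no flip
Dir S: edge -> no flip
Dir SE: edge -> no flip

Answer: (2,3) (3,2) (4,1)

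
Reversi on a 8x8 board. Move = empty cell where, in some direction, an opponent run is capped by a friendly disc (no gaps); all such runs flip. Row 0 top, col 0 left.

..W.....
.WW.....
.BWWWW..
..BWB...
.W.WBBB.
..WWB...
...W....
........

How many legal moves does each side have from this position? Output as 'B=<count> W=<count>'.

Answer: B=12 W=12

Derivation:
-- B to move --
(0,0): flips 3 -> legal
(0,1): flips 3 -> legal
(0,3): flips 1 -> legal
(1,0): no bracket -> illegal
(1,3): no bracket -> illegal
(1,4): flips 2 -> legal
(1,5): no bracket -> illegal
(1,6): flips 1 -> legal
(2,0): no bracket -> illegal
(2,6): flips 4 -> legal
(3,0): no bracket -> illegal
(3,1): no bracket -> illegal
(3,5): no bracket -> illegal
(3,6): no bracket -> illegal
(4,0): no bracket -> illegal
(4,2): flips 1 -> legal
(5,0): flips 1 -> legal
(5,1): flips 2 -> legal
(6,1): flips 2 -> legal
(6,2): flips 1 -> legal
(6,4): no bracket -> illegal
(7,2): flips 1 -> legal
(7,3): no bracket -> illegal
(7,4): no bracket -> illegal
B mobility = 12
-- W to move --
(1,0): flips 2 -> legal
(2,0): flips 1 -> legal
(3,0): flips 1 -> legal
(3,1): flips 2 -> legal
(3,5): flips 2 -> legal
(3,6): flips 2 -> legal
(3,7): no bracket -> illegal
(4,2): flips 1 -> legal
(4,7): flips 3 -> legal
(5,5): flips 2 -> legal
(5,6): flips 2 -> legal
(5,7): no bracket -> illegal
(6,4): flips 3 -> legal
(6,5): flips 1 -> legal
W mobility = 12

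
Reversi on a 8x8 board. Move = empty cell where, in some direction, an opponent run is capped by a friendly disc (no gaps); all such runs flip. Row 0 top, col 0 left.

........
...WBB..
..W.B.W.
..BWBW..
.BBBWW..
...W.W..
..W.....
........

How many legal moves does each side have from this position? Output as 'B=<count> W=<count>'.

Answer: B=10 W=8

Derivation:
-- B to move --
(0,2): flips 1 -> legal
(0,3): no bracket -> illegal
(0,4): no bracket -> illegal
(1,1): no bracket -> illegal
(1,2): flips 2 -> legal
(1,6): no bracket -> illegal
(1,7): no bracket -> illegal
(2,1): no bracket -> illegal
(2,3): flips 1 -> legal
(2,5): no bracket -> illegal
(2,7): no bracket -> illegal
(3,1): no bracket -> illegal
(3,6): flips 1 -> legal
(3,7): flips 1 -> legal
(4,6): flips 3 -> legal
(5,1): no bracket -> illegal
(5,2): no bracket -> illegal
(5,4): flips 1 -> legal
(5,6): flips 1 -> legal
(6,1): no bracket -> illegal
(6,3): flips 1 -> legal
(6,4): flips 1 -> legal
(6,5): no bracket -> illegal
(6,6): no bracket -> illegal
(7,1): no bracket -> illegal
(7,2): no bracket -> illegal
(7,3): no bracket -> illegal
B mobility = 10
-- W to move --
(0,3): no bracket -> illegal
(0,4): flips 4 -> legal
(0,5): no bracket -> illegal
(0,6): flips 2 -> legal
(1,6): flips 2 -> legal
(2,1): no bracket -> illegal
(2,3): flips 1 -> legal
(2,5): no bracket -> illegal
(3,0): no bracket -> illegal
(3,1): flips 2 -> legal
(4,0): flips 3 -> legal
(5,0): no bracket -> illegal
(5,1): flips 1 -> legal
(5,2): flips 2 -> legal
(5,4): no bracket -> illegal
W mobility = 8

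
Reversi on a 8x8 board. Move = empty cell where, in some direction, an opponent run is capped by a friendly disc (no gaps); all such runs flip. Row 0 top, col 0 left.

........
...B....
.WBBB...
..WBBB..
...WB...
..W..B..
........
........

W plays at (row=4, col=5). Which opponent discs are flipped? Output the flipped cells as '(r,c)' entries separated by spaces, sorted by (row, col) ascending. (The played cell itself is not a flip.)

Dir NW: opp run (3,4) (2,3), next='.' -> no flip
Dir N: opp run (3,5), next='.' -> no flip
Dir NE: first cell '.' (not opp) -> no flip
Dir W: opp run (4,4) capped by W -> flip
Dir E: first cell '.' (not opp) -> no flip
Dir SW: first cell '.' (not opp) -> no flip
Dir S: opp run (5,5), next='.' -> no flip
Dir SE: first cell '.' (not opp) -> no flip

Answer: (4,4)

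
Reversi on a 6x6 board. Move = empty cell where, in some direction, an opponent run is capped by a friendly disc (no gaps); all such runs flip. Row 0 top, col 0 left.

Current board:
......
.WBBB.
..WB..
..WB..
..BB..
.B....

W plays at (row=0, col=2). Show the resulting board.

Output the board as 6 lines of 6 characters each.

Answer: ..W...
.WWBB.
..WB..
..WB..
..BB..
.B....

Derivation:
Place W at (0,2); scan 8 dirs for brackets.
Dir NW: edge -> no flip
Dir N: edge -> no flip
Dir NE: edge -> no flip
Dir W: first cell '.' (not opp) -> no flip
Dir E: first cell '.' (not opp) -> no flip
Dir SW: first cell 'W' (not opp) -> no flip
Dir S: opp run (1,2) capped by W -> flip
Dir SE: opp run (1,3), next='.' -> no flip
All flips: (1,2)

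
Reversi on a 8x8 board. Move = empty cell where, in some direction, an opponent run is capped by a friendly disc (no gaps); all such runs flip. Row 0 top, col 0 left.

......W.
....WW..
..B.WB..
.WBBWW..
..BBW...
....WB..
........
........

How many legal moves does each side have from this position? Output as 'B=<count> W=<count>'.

Answer: B=10 W=12

Derivation:
-- B to move --
(0,3): flips 1 -> legal
(0,4): no bracket -> illegal
(0,5): flips 1 -> legal
(0,7): no bracket -> illegal
(1,3): no bracket -> illegal
(1,6): no bracket -> illegal
(1,7): no bracket -> illegal
(2,0): flips 1 -> legal
(2,1): no bracket -> illegal
(2,3): flips 1 -> legal
(2,6): no bracket -> illegal
(3,0): flips 1 -> legal
(3,6): flips 2 -> legal
(4,0): flips 1 -> legal
(4,1): no bracket -> illegal
(4,5): flips 2 -> legal
(4,6): no bracket -> illegal
(5,3): flips 1 -> legal
(6,3): no bracket -> illegal
(6,4): no bracket -> illegal
(6,5): flips 1 -> legal
B mobility = 10
-- W to move --
(1,1): flips 2 -> legal
(1,2): no bracket -> illegal
(1,3): flips 1 -> legal
(1,6): flips 1 -> legal
(2,1): flips 2 -> legal
(2,3): no bracket -> illegal
(2,6): flips 1 -> legal
(3,6): flips 1 -> legal
(4,1): flips 2 -> legal
(4,5): no bracket -> illegal
(4,6): no bracket -> illegal
(5,1): flips 2 -> legal
(5,2): flips 1 -> legal
(5,3): flips 1 -> legal
(5,6): flips 1 -> legal
(6,4): no bracket -> illegal
(6,5): no bracket -> illegal
(6,6): flips 1 -> legal
W mobility = 12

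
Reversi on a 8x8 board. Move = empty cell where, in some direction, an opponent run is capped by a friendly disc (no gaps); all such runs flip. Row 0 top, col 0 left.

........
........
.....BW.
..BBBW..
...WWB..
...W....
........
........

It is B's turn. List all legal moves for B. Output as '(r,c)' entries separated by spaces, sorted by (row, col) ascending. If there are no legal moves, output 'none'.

Answer: (2,7) (3,6) (4,2) (5,2) (5,4) (5,5) (6,3)

Derivation:
(1,5): no bracket -> illegal
(1,6): no bracket -> illegal
(1,7): no bracket -> illegal
(2,4): no bracket -> illegal
(2,7): flips 1 -> legal
(3,6): flips 1 -> legal
(3,7): no bracket -> illegal
(4,2): flips 2 -> legal
(4,6): no bracket -> illegal
(5,2): flips 1 -> legal
(5,4): flips 2 -> legal
(5,5): flips 1 -> legal
(6,2): no bracket -> illegal
(6,3): flips 2 -> legal
(6,4): no bracket -> illegal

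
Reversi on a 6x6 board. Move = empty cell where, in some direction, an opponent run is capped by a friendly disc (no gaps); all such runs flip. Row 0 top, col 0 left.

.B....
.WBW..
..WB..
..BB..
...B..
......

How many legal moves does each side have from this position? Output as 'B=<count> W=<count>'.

Answer: B=5 W=5

Derivation:
-- B to move --
(0,0): flips 2 -> legal
(0,2): no bracket -> illegal
(0,3): flips 1 -> legal
(0,4): no bracket -> illegal
(1,0): flips 1 -> legal
(1,4): flips 1 -> legal
(2,0): no bracket -> illegal
(2,1): flips 2 -> legal
(2,4): no bracket -> illegal
(3,1): no bracket -> illegal
B mobility = 5
-- W to move --
(0,0): no bracket -> illegal
(0,2): flips 1 -> legal
(0,3): no bracket -> illegal
(1,0): no bracket -> illegal
(1,4): no bracket -> illegal
(2,1): no bracket -> illegal
(2,4): flips 1 -> legal
(3,1): no bracket -> illegal
(3,4): no bracket -> illegal
(4,1): no bracket -> illegal
(4,2): flips 1 -> legal
(4,4): flips 1 -> legal
(5,2): no bracket -> illegal
(5,3): flips 3 -> legal
(5,4): no bracket -> illegal
W mobility = 5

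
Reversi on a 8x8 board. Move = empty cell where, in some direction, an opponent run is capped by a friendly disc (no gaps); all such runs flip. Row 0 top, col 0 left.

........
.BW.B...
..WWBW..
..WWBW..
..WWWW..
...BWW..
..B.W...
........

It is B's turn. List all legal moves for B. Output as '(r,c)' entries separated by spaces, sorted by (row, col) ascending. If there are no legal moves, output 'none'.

Answer: (0,1) (1,3) (1,6) (2,1) (2,6) (3,1) (3,6) (4,1) (4,6) (5,1) (5,2) (5,6) (6,6) (7,4) (7,5)

Derivation:
(0,1): flips 2 -> legal
(0,2): no bracket -> illegal
(0,3): no bracket -> illegal
(1,3): flips 4 -> legal
(1,5): no bracket -> illegal
(1,6): flips 1 -> legal
(2,1): flips 2 -> legal
(2,6): flips 3 -> legal
(3,1): flips 3 -> legal
(3,6): flips 2 -> legal
(4,1): flips 2 -> legal
(4,6): flips 1 -> legal
(5,1): flips 2 -> legal
(5,2): flips 1 -> legal
(5,6): flips 3 -> legal
(6,3): no bracket -> illegal
(6,5): no bracket -> illegal
(6,6): flips 4 -> legal
(7,3): no bracket -> illegal
(7,4): flips 3 -> legal
(7,5): flips 1 -> legal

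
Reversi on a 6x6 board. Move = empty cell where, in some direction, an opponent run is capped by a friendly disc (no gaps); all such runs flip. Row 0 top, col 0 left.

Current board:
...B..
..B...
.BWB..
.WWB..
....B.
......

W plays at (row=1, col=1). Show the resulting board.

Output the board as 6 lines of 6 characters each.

Answer: ...B..
.WB...
.WWB..
.WWB..
....B.
......

Derivation:
Place W at (1,1); scan 8 dirs for brackets.
Dir NW: first cell '.' (not opp) -> no flip
Dir N: first cell '.' (not opp) -> no flip
Dir NE: first cell '.' (not opp) -> no flip
Dir W: first cell '.' (not opp) -> no flip
Dir E: opp run (1,2), next='.' -> no flip
Dir SW: first cell '.' (not opp) -> no flip
Dir S: opp run (2,1) capped by W -> flip
Dir SE: first cell 'W' (not opp) -> no flip
All flips: (2,1)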